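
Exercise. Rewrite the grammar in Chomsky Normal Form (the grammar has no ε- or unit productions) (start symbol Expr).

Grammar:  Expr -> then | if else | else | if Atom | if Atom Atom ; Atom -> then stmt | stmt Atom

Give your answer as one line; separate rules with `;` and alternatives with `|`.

Introduce a nonterminal for each terminal appearing in a rule of length ≥ 2: X1 → if, X2 → else, X3 → then, X4 → stmt.
Binarize each right-hand side of length ≥ 3 by chaining fresh nonterminals (Y1, Y2, …): affected rules were Expr → X1 Atom Atom.

Expr -> then | X1 X2 | else | X1 Atom | X1 Y1; Atom -> X3 X4 | X4 Atom; X1 -> if; X2 -> else; X3 -> then; X4 -> stmt; Y1 -> Atom Atom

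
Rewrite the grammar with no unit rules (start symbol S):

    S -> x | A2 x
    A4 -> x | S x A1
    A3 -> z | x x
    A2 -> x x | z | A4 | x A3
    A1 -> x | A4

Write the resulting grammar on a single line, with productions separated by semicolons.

S -> x | A2 x; A4 -> x | S x A1; A3 -> z | x x; A2 -> x | S x A1 | x x | z | x A3; A1 -> x | S x A1

Unit pairs: A1 ⇒* {A4}; A2 ⇒* {A4}.
For every A with A ⇒* B via unit rules, add B's non-unit alternatives to A; then delete every rule of the form X → Y.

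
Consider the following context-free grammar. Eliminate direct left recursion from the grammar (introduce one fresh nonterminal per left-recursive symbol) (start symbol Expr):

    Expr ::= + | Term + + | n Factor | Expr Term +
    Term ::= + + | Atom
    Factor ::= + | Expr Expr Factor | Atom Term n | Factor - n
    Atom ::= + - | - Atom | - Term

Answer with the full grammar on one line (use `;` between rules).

Expr ::= + Expr1 | Term + + Expr1 | n Factor Expr1; Term ::= + + | Atom; Factor ::= + Factor1 | Expr Expr Factor Factor1 | Atom Term n Factor1; Atom ::= + - | - Atom | - Term; Expr1 ::= Term + Expr1 | eps; Factor1 ::= - n Factor1 | eps

Expr, Factor are directly left-recursive.
For Expr: α = {Term +}, β = {+, Term + +, n Factor}. Rewrite as Expr → β Expr1 and Expr1 → α Expr1 | ε.
For Factor: α = {- n}, β = {+, Expr Expr Factor, Atom Term n}. Rewrite as Factor → β Factor1 and Factor1 → α Factor1 | ε.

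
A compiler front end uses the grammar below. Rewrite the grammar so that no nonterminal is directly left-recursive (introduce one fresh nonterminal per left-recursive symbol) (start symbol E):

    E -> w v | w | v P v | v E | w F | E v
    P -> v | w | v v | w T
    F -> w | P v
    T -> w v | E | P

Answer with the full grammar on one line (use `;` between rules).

E -> w v E' | w E' | v P v E' | v E E' | w F E'; P -> v | w | v v | w T; F -> w | P v; T -> w v | E | P; E' -> v E' | ε

Left recursion appears on E.
For E: α = {v}, β = {w v, w, v P v, v E, w F}. Rewrite as E → β E' and E' → α E' | ε.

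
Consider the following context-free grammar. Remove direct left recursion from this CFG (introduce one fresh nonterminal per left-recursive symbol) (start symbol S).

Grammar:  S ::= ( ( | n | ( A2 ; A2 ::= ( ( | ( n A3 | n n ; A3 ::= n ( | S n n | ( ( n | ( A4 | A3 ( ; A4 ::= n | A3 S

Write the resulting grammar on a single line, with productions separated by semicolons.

S ::= ( ( | n | ( A2; A2 ::= ( ( | ( n A3 | n n; A3 ::= n ( A3' | S n n A3' | ( ( n A3' | ( A4 A3'; A4 ::= n | A3 S; A3' ::= ( A3' | eps

Left recursion appears on A3.
For A3: α = {(}, β = {n (, S n n, ( ( n, ( A4}. Rewrite as A3 → β A3' and A3' → α A3' | ε.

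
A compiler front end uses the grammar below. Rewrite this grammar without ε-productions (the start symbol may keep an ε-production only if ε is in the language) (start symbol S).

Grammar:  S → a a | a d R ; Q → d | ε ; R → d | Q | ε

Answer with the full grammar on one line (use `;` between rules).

S → a a | a d R | a d; Q → d; R → d | Q

The nullable symbols are {Q, R}.
ε ∉ L(G), so no ε-production is kept.
Add the nullable-subset variants: S → a d R gives a d R | a d.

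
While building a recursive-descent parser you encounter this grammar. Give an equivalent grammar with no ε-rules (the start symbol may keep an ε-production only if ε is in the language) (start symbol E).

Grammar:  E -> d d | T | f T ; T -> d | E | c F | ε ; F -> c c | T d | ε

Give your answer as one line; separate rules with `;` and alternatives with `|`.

Nullable nonterminals: {E, F, T}.
ε ∈ L(G) since E is nullable, so keep E → ε.
For each production, add variants omitting each subset of nullable occurrences: E → f T gives f T | f. T → c F gives c F | c. F → T d gives T d | d.

E -> d d | T | f T | f | ε; T -> d | E | c F | c; F -> c c | T d | d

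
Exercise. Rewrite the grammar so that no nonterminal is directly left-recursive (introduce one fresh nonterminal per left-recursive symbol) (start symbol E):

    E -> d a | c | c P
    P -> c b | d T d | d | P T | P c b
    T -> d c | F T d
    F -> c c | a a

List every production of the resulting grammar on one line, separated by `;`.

P is directly left-recursive.
For P: α = {T, c b}, β = {c b, d T d, d}. Rewrite as P → β P' and P' → α P' | ε.

E -> d a | c | c P; P -> c b P' | d T d P' | d P'; T -> d c | F T d; F -> c c | a a; P' -> T P' | c b P' | epsilon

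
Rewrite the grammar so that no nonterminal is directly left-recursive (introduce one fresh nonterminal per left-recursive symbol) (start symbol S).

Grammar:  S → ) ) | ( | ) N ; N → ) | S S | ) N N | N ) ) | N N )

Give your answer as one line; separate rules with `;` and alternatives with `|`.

S → ) ) | ( | ) N; N → ) N' | S S N' | ) N N N'; N' → ) ) N' | N ) N' | ε

Left recursion appears on N.
For N: α = {) ), N )}, β = {), S S, ) N N}. Rewrite as N → β N' and N' → α N' | ε.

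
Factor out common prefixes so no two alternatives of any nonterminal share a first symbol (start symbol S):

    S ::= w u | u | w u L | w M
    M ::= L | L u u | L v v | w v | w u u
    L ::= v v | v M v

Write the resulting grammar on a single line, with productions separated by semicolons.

S has alternatives sharing prefix 'w': factor to S → w S' with S' → u | u L | M.
M has alternatives sharing prefix 'L': factor to M → L M' with M' → ε | u u | v v.
M has alternatives sharing prefix 'w': factor to M → w M'' with M'' → v | u u.
L has alternatives sharing prefix 'v': factor to L → v L' with L' → v | M v.
S' has alternatives sharing prefix 'u': factor to S' → u S'' with S'' → ε | L.

S ::= u | w S'; M ::= L M' | w M''; L ::= v L'; S' ::= M | u S''; M' ::= ε | u u | v v; M'' ::= v | u u; L' ::= v | M v; S'' ::= ε | L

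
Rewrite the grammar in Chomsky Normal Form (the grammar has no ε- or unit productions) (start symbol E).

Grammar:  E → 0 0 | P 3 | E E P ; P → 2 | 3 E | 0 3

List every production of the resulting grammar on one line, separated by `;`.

E → X1 X1 | P X2 | E Y1; P → 2 | X2 E | X1 X2; X1 → 0; X2 → 3; Y1 → E P

Introduce a nonterminal for each terminal appearing in a rule of length ≥ 2: X1 → 0, X2 → 3.
Binarize each right-hand side of length ≥ 3 by chaining fresh nonterminals (Y1, Y2, …): affected rules were E → E E P.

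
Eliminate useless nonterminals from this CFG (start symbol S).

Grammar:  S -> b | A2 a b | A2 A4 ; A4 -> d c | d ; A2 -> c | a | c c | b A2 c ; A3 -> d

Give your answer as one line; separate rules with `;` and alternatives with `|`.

Generating nonterminals: {A2, A3, A4, S}.
Reachable from S after that: {A2, A4, S}.
Removed useless symbols: {A3} and every production mentioning them.

S -> b | A2 a b | A2 A4; A4 -> d c | d; A2 -> c | a | c c | b A2 c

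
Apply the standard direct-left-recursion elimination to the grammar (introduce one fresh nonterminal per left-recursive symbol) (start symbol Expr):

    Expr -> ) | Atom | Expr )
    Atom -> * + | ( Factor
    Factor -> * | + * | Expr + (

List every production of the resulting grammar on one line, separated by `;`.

Directly left-recursive nonterminal: Expr.
For Expr: α = {)}, β = {), Atom}. Rewrite as Expr → β Expr1 and Expr1 → α Expr1 | ε.

Expr -> ) Expr1 | Atom Expr1; Atom -> * + | ( Factor; Factor -> * | + * | Expr + (; Expr1 -> ) Expr1 | ε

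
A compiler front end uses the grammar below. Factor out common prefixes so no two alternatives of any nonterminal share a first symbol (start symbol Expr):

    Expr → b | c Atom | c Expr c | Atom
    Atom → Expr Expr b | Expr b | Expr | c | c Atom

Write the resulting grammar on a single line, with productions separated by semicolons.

Expr → b | Atom | c Expr1; Atom → Expr Atom1 | c Atom2; Expr1 → Atom | Expr c; Atom1 → Expr b | b | ε; Atom2 → ε | Atom

Expr has alternatives sharing prefix 'c': factor to Expr → c Expr1 with Expr1 → Atom | Expr c.
Atom has alternatives sharing prefix 'Expr': factor to Atom → Expr Atom1 with Atom1 → Expr b | b | ε.
Atom has alternatives sharing prefix 'c': factor to Atom → c Atom2 with Atom2 → ε | Atom.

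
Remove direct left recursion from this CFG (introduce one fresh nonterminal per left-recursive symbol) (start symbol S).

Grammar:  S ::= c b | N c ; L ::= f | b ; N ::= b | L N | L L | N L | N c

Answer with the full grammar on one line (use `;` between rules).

S ::= c b | N c; L ::= f | b; N ::= b N' | L N N' | L L N'; N' ::= L N' | c N' | epsilon

Directly left-recursive nonterminal: N.
For N: α = {L, c}, β = {b, L N, L L}. Rewrite as N → β N' and N' → α N' | ε.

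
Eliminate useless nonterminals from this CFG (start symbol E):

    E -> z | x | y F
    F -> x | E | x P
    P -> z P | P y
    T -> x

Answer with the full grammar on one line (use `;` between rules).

Generating nonterminals: {E, F, T}.
Reachable from E after that: {E, F}.
Removed useless symbols: {P, T} and every production mentioning them.

E -> z | x | y F; F -> x | E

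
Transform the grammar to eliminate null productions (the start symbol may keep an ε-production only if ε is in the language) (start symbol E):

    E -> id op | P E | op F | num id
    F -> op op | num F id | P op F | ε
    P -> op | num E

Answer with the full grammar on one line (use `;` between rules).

E -> id op | P E | op F | op | num id; F -> op op | num F id | num id | P op F | P op; P -> op | num E

The nullable symbols are {F}.
ε ∉ L(G), so no ε-production is kept.
For each production, add variants omitting each subset of nullable occurrences: E → op F gives op F | op. F → num F id gives num F id | num id. F → P op F gives P op F | P op.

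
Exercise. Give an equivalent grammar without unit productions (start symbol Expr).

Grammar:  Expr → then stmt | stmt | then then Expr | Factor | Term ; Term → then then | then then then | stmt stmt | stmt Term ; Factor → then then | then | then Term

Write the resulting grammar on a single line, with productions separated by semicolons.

Unit pairs: Expr ⇒* {Factor, Term}.
For each unit pair (A, B), copy every non-unit production of B to A, then drop all unit productions.

Expr → then then | then then then | stmt stmt | stmt Term | then | then Term | then stmt | stmt | then then Expr; Term → then then | then then then | stmt stmt | stmt Term; Factor → then then | then | then Term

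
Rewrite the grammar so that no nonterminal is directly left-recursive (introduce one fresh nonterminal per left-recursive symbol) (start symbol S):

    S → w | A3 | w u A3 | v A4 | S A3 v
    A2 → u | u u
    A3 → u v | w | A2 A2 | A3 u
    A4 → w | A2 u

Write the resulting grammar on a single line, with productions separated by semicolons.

Left recursion appears on S, A3.
For S: α = {A3 v}, β = {w, A3, w u A3, v A4}. Rewrite as S → β S' and S' → α S' | ε.
For A3: α = {u}, β = {u v, w, A2 A2}. Rewrite as A3 → β A3' and A3' → α A3' | ε.

S → w S' | A3 S' | w u A3 S' | v A4 S'; A2 → u | u u; A3 → u v A3' | w A3' | A2 A2 A3'; A4 → w | A2 u; S' → A3 v S' | ε; A3' → u A3' | ε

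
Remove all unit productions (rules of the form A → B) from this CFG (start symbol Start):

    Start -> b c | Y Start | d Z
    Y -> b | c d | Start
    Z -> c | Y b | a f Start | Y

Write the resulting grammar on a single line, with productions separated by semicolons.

Start -> b c | Y Start | d Z; Y -> b c | Y Start | d Z | b | c d; Z -> c | Y b | a f Start | b c | Y Start | d Z | b | c d

Unit pairs: Y ⇒* {Start}; Z ⇒* {Start, Y}.
Replace each nonterminal's rules with the union of the non-unit rules of every nonterminal it unit-derives.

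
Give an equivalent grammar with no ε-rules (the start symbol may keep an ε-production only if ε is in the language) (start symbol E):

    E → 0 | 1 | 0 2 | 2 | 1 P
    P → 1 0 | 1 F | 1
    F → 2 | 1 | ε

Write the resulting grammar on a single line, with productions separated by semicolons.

E → 0 | 1 | 0 2 | 2 | 1 P; P → 1 0 | 1 F | 1; F → 2 | 1

The nullable symbols are {F}.
ε ∉ L(G), so no ε-production is kept.
Expand every rule over subsets of its nullable positions: P → 1 F gives 1 F | 1.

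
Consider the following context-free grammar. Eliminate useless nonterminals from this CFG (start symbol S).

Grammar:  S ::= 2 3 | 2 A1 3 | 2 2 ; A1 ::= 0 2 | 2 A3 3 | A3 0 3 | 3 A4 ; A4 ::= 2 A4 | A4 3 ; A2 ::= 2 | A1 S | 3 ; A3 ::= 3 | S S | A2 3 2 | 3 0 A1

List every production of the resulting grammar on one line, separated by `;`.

S ::= 2 3 | 2 A1 3 | 2 2; A1 ::= 0 2 | 2 A3 3 | A3 0 3; A2 ::= 2 | A1 S | 3; A3 ::= 3 | S S | A2 3 2 | 3 0 A1

Generating nonterminals: {A1, A2, A3, S}.
Reachable from S after that: {A1, A2, A3, S}.
Removed useless symbols: {A4} and every production mentioning them.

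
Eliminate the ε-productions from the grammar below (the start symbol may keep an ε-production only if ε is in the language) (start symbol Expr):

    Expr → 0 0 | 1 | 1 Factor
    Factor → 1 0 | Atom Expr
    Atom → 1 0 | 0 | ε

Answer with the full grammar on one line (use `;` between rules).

The nullable symbols are {Atom}.
ε ∉ L(G), so no ε-production is kept.
Expand every rule over subsets of its nullable positions: Factor → Atom Expr gives Atom Expr | Expr.

Expr → 0 0 | 1 | 1 Factor; Factor → 1 0 | Atom Expr | Expr; Atom → 1 0 | 0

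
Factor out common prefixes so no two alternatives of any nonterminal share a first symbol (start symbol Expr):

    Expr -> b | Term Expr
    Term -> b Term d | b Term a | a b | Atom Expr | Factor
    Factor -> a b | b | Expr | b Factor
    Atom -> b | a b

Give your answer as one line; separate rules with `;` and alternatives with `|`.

Term has alternatives sharing prefix 'b Term': factor to Term → b Term Term1 with Term1 → d | a.
Factor has alternatives sharing prefix 'b': factor to Factor → b Factor1 with Factor1 → ε | Factor.

Expr -> b | Term Expr; Term -> a b | Atom Expr | Factor | b Term Term1; Factor -> a b | Expr | b Factor1; Atom -> b | a b; Term1 -> d | a; Factor1 -> ε | Factor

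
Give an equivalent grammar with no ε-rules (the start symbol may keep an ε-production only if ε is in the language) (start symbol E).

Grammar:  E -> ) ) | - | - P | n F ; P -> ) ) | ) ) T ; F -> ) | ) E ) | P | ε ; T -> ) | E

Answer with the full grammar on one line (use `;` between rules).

E -> ) ) | - | - P | n F | n; P -> ) ) | ) ) T; F -> ) | ) E ) | P; T -> ) | E

Nullable nonterminals: {F}.
ε ∉ L(G), so no ε-production is kept.
Add the nullable-subset variants: E → n F gives n F | n.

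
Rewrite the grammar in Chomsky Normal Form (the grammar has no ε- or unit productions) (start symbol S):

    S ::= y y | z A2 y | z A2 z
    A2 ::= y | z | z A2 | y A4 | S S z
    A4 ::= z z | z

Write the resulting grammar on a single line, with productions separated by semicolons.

S ::= X1 X1 | X2 Y1 | X2 Y2; A2 ::= y | z | X2 A2 | X1 A4 | S Y3; A4 ::= X2 X2 | z; X1 ::= y; X2 ::= z; Y1 ::= A2 X1; Y2 ::= A2 X2; Y3 ::= S X2

Introduce a nonterminal for each terminal appearing in a rule of length ≥ 2: X1 → y, X2 → z.
Binarize each right-hand side of length ≥ 3 by chaining fresh nonterminals (Y1, Y2, …): affected rules were S → X2 A2 X1; S → X2 A2 X2; A2 → S S X2.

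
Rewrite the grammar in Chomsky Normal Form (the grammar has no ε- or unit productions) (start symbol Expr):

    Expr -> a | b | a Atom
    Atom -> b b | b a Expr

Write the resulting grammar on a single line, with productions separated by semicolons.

Introduce a nonterminal for each terminal appearing in a rule of length ≥ 2: X1 → a, X2 → b.
Binarize each right-hand side of length ≥ 3 by chaining fresh nonterminals (Y1, Y2, …): affected rules were Atom → X2 X1 Expr.

Expr -> a | b | X1 Atom; Atom -> X2 X2 | X2 Y1; X1 -> a; X2 -> b; Y1 -> X1 Expr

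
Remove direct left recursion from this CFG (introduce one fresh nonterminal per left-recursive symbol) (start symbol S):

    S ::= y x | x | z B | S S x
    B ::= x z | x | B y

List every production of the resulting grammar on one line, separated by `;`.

S, B are directly left-recursive.
For S: α = {S x}, β = {y x, x, z B}. Rewrite as S → β S' and S' → α S' | ε.
For B: α = {y}, β = {x z, x}. Rewrite as B → β B' and B' → α B' | ε.

S ::= y x S' | x S' | z B S'; B ::= x z B' | x B'; S' ::= S x S' | ε; B' ::= y B' | ε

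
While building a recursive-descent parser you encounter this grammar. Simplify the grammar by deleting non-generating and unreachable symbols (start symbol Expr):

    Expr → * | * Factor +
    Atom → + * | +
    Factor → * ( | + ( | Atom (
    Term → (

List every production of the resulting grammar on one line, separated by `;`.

Expr → * | * Factor +; Atom → + * | +; Factor → * ( | + ( | Atom (

Generating nonterminals: {Atom, Expr, Factor, Term}.
Reachable from Expr after that: {Atom, Expr, Factor}.
Removed useless symbols: {Term} and every production mentioning them.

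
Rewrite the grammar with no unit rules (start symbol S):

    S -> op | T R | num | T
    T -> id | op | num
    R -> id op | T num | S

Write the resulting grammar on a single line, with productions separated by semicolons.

Unit pairs: R ⇒* {S, T}; S ⇒* {T}.
For each unit pair (A, B), copy every non-unit production of B to A, then drop all unit productions.

S -> op | T R | num | id; T -> id | op | num; R -> op | T R | num | id op | T num | id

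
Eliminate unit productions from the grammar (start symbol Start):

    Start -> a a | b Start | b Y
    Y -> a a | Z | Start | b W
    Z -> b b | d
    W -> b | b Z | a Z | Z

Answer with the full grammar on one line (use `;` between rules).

Start -> a a | b Start | b Y; Y -> b b | d | a a | b Start | b Y | b W; Z -> b b | d; W -> b b | d | b | b Z | a Z

Unit pairs: W ⇒* {Z}; Y ⇒* {Start, Z}.
For each unit pair (A, B), copy every non-unit production of B to A, then drop all unit productions.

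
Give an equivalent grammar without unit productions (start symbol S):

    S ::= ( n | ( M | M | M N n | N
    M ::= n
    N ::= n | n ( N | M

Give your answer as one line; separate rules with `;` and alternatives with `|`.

Unit pairs: N ⇒* {M}; S ⇒* {M, N}.
For each unit pair (A, B), copy every non-unit production of B to A, then drop all unit productions.

S ::= ( n | ( M | M N n | n | n ( N; M ::= n; N ::= n | n ( N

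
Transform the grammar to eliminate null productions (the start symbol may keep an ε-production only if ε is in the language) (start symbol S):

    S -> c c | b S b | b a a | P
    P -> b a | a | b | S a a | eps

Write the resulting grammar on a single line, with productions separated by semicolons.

The nullable symbols are {P, S}.
ε ∈ L(G) since S is nullable, so keep S → ε.
Expand every rule over subsets of its nullable positions: S → b S b gives b S b | b b. P → S a a gives S a a | a a.

S -> c c | b S b | b b | b a a | P | ε; P -> b a | a | b | S a a | a a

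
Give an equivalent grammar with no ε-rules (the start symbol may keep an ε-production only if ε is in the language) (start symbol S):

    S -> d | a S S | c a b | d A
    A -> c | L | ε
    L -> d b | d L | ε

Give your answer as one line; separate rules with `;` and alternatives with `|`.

Nullable set = {A, L}.
ε ∉ L(G), so no ε-production is kept.
Expand every rule over subsets of its nullable positions: L → d L gives d L | d.

S -> d | a S S | c a b | d A; A -> c | L; L -> d b | d L | d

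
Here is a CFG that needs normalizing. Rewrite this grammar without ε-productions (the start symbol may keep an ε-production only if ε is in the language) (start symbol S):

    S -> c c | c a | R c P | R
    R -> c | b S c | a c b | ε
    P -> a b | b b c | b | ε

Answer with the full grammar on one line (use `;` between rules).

Nullable set = {P, R, S}.
ε ∈ L(G) since S is nullable, so keep S → ε.
For each production, add variants omitting each subset of nullable occurrences: S → R c P gives R c P | R c | c P | c. R → b S c gives b S c | b c.

S -> c c | c a | R c P | R c | c P | c | R | ε; R -> c | b S c | b c | a c b; P -> a b | b b c | b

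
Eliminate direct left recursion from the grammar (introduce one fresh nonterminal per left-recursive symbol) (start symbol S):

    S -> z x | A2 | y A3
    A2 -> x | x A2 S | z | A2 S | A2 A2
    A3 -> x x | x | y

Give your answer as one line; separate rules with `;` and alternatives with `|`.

S -> z x | A2 | y A3; A2 -> x A2' | x A2 S A2' | z A2'; A3 -> x x | x | y; A2' -> S A2' | A2 A2' | ε

Directly left-recursive nonterminal: A2.
For A2: α = {S, A2}, β = {x, x A2 S, z}. Rewrite as A2 → β A2' and A2' → α A2' | ε.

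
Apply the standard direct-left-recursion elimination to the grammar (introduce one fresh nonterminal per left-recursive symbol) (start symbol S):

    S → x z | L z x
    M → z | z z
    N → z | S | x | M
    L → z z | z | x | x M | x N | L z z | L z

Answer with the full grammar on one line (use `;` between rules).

S → x z | L z x; M → z | z z; N → z | S | x | M; L → z z L' | z L' | x L' | x M L' | x N L'; L' → z z L' | z L' | ε

Left recursion appears on L.
For L: α = {z z, z}, β = {z z, z, x, x M, x N}. Rewrite as L → β L' and L' → α L' | ε.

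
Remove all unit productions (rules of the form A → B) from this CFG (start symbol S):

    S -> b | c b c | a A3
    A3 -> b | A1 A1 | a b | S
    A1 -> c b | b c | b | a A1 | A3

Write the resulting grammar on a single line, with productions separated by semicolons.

Unit pairs: A1 ⇒* {A3, S}; A3 ⇒* {S}.
For every A with A ⇒* B via unit rules, add B's non-unit alternatives to A; then delete every rule of the form X → Y.

S -> b | c b c | a A3; A3 -> b | c b c | a A3 | A1 A1 | a b; A1 -> c b | b c | b | a A1 | c b c | a A3 | A1 A1 | a b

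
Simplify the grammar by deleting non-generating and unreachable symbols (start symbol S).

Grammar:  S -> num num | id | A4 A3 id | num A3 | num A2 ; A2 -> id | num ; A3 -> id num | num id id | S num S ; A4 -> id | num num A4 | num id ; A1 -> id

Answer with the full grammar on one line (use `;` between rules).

Generating nonterminals: {A1, A2, A3, A4, S}.
Reachable from S after that: {A2, A3, A4, S}.
Removed useless symbols: {A1} and every production mentioning them.

S -> num num | id | A4 A3 id | num A3 | num A2; A2 -> id | num; A3 -> id num | num id id | S num S; A4 -> id | num num A4 | num id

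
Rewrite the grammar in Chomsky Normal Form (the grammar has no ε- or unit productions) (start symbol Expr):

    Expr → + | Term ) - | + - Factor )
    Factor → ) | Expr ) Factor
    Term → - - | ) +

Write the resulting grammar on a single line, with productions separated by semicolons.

Expr → + | Term Y1 | X3 Y2; Factor → ) | Expr Y4; Term → X2 X2 | X1 X3; X1 → ); X2 → -; X3 → +; Y1 → X1 X2; Y2 → X2 Y3; Y3 → Factor X1; Y4 → X1 Factor

Introduce a nonterminal for each terminal appearing in a rule of length ≥ 2: X1 → ), X2 → -, X3 → +.
Binarize each right-hand side of length ≥ 3 by chaining fresh nonterminals (Y1, Y2, …): affected rules were Expr → Term X1 X2; Expr → X3 X2 Factor X1; Factor → Expr X1 Factor.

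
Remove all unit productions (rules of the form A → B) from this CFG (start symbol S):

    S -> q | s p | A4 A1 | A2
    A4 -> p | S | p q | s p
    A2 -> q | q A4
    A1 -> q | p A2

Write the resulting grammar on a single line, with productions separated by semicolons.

S -> q | q A4 | s p | A4 A1; A4 -> p | p q | s p | q | q A4 | A4 A1; A2 -> q | q A4; A1 -> q | p A2

Unit pairs: A4 ⇒* {A2, S}; S ⇒* {A2}.
For every A with A ⇒* B via unit rules, add B's non-unit alternatives to A; then delete every rule of the form X → Y.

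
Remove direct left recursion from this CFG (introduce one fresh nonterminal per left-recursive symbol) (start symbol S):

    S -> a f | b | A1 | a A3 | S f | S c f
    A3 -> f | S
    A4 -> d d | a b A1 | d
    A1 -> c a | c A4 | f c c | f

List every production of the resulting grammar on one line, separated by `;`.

S is directly left-recursive.
For S: α = {f, c f}, β = {a f, b, A1, a A3}. Rewrite as S → β S' and S' → α S' | ε.

S -> a f S' | b S' | A1 S' | a A3 S'; A3 -> f | S; A4 -> d d | a b A1 | d; A1 -> c a | c A4 | f c c | f; S' -> f S' | c f S' | ε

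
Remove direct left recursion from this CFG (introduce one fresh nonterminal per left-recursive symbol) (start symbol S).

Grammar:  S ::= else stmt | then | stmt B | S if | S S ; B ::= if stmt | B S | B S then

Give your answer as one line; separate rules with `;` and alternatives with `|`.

S, B are directly left-recursive.
For S: α = {if, S}, β = {else stmt, then, stmt B}. Rewrite as S → β S' and S' → α S' | ε.
For B: α = {S, S then}, β = {if stmt}. Rewrite as B → β B' and B' → α B' | ε.

S ::= else stmt S' | then S' | stmt B S'; B ::= if stmt B'; S' ::= if S' | S S' | ε; B' ::= S B' | S then B' | ε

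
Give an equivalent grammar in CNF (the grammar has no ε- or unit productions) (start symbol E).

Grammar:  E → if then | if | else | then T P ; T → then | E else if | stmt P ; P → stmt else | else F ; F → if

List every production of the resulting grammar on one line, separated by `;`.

Introduce a nonterminal for each terminal appearing in a rule of length ≥ 2: X1 → if, X2 → then, X3 → else, X4 → stmt.
Binarize each right-hand side of length ≥ 3 by chaining fresh nonterminals (Y1, Y2, …): affected rules were E → X2 T P; T → E X3 X1.

E → X1 X2 | if | else | X2 Y1; T → then | E Y2 | X4 P; P → X4 X3 | X3 F; F → if; X1 → if; X2 → then; X3 → else; X4 → stmt; Y1 → T P; Y2 → X3 X1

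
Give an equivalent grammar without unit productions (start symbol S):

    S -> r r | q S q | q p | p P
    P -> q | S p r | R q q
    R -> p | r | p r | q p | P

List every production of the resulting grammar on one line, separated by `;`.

S -> r r | q S q | q p | p P; P -> q | S p r | R q q; R -> q | S p r | R q q | p | r | p r | q p

Unit pairs: R ⇒* {P}.
For every A with A ⇒* B via unit rules, add B's non-unit alternatives to A; then delete every rule of the form X → Y.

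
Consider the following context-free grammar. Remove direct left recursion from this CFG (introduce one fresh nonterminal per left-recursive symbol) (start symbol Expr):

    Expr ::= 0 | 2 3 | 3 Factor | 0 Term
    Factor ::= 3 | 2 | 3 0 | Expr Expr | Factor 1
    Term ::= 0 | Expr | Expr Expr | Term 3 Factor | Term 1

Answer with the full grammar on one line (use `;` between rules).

Expr ::= 0 | 2 3 | 3 Factor | 0 Term; Factor ::= 3 Factor1 | 2 Factor1 | 3 0 Factor1 | Expr Expr Factor1; Term ::= 0 Term1 | Expr Term1 | Expr Expr Term1; Factor1 ::= 1 Factor1 | ε; Term1 ::= 3 Factor Term1 | 1 Term1 | ε

Directly left-recursive nonterminals: Factor, Term.
For Factor: α = {1}, β = {3, 2, 3 0, Expr Expr}. Rewrite as Factor → β Factor1 and Factor1 → α Factor1 | ε.
For Term: α = {3 Factor, 1}, β = {0, Expr, Expr Expr}. Rewrite as Term → β Term1 and Term1 → α Term1 | ε.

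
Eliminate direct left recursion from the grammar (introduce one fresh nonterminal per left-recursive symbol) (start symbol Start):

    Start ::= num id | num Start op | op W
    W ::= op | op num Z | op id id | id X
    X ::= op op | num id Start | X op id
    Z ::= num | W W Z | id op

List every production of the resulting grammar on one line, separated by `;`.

Start ::= num id | num Start op | op W; W ::= op | op num Z | op id id | id X; X ::= op op X1 | num id Start X1; Z ::= num | W W Z | id op; X1 ::= op id X1 | ε

X is directly left-recursive.
For X: α = {op id}, β = {op op, num id Start}. Rewrite as X → β X1 and X1 → α X1 | ε.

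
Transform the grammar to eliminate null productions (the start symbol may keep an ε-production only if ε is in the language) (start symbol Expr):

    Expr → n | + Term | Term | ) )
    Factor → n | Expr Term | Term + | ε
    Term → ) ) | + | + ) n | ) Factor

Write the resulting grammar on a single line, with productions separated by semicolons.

Nullable set = {Factor}.
ε ∉ L(G), so no ε-production is kept.
For each production, add variants omitting each subset of nullable occurrences: Term → ) Factor gives ) Factor | ).

Expr → n | + Term | Term | ) ); Factor → n | Expr Term | Term +; Term → ) ) | + | + ) n | ) Factor | )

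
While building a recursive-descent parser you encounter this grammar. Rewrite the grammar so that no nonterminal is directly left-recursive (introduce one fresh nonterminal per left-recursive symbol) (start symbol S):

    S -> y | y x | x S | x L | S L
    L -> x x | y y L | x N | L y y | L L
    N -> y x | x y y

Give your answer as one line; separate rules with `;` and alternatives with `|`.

S, L are directly left-recursive.
For S: α = {L}, β = {y, y x, x S, x L}. Rewrite as S → β S' and S' → α S' | ε.
For L: α = {y y, L}, β = {x x, y y L, x N}. Rewrite as L → β L' and L' → α L' | ε.

S -> y S' | y x S' | x S S' | x L S'; L -> x x L' | y y L L' | x N L'; N -> y x | x y y; S' -> L S' | epsilon; L' -> y y L' | L L' | epsilon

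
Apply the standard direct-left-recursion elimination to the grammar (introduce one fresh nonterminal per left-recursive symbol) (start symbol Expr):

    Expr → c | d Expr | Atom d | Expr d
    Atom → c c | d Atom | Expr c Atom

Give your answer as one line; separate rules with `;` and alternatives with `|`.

Left recursion appears on Expr.
For Expr: α = {d}, β = {c, d Expr, Atom d}. Rewrite as Expr → β Expr1 and Expr1 → α Expr1 | ε.

Expr → c Expr1 | d Expr Expr1 | Atom d Expr1; Atom → c c | d Atom | Expr c Atom; Expr1 → d Expr1 | ε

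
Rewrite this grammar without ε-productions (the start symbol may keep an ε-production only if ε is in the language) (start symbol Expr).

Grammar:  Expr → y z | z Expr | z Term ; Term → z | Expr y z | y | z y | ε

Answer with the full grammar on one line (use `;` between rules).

Expr → y z | z Expr | z Term | z; Term → z | Expr y z | y | z y

Nullable set = {Term}.
ε ∉ L(G), so no ε-production is kept.
Expand every rule over subsets of its nullable positions: Expr → z Term gives z Term | z.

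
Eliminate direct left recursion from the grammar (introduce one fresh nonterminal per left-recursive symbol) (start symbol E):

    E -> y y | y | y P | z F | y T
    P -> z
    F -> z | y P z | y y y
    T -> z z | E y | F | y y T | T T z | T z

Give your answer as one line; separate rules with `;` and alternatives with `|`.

E -> y y | y | y P | z F | y T; P -> z; F -> z | y P z | y y y; T -> z z T' | E y T' | F T' | y y T T'; T' -> T z T' | z T' | ε

Directly left-recursive nonterminal: T.
For T: α = {T z, z}, β = {z z, E y, F, y y T}. Rewrite as T → β T' and T' → α T' | ε.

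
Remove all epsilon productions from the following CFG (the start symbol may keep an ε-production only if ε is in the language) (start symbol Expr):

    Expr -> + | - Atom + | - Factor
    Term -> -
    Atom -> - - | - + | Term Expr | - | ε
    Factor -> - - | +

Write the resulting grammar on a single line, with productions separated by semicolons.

The nullable symbols are {Atom}.
ε ∉ L(G), so no ε-production is kept.
For each production, add variants omitting each subset of nullable occurrences: Expr → - Atom + gives - Atom + | - +.

Expr -> + | - Atom + | - + | - Factor; Term -> -; Atom -> - - | - + | Term Expr | -; Factor -> - - | +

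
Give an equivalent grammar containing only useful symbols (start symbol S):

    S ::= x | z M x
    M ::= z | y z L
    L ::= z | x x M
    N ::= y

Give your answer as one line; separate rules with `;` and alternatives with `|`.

Generating nonterminals: {L, M, N, S}.
Reachable from S after that: {L, M, S}.
Removed useless symbols: {N} and every production mentioning them.

S ::= x | z M x; M ::= z | y z L; L ::= z | x x M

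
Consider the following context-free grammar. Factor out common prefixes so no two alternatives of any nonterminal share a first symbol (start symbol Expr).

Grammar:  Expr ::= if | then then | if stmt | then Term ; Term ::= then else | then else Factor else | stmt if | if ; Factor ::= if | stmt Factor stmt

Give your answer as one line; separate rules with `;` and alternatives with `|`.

Expr ::= if Expr1 | then Expr2; Term ::= stmt if | if | then else Term1; Factor ::= if | stmt Factor stmt; Expr1 ::= eps | stmt; Expr2 ::= then | Term; Term1 ::= eps | Factor else

Expr has alternatives sharing prefix 'if': factor to Expr → if Expr1 with Expr1 → ε | stmt.
Expr has alternatives sharing prefix 'then': factor to Expr → then Expr2 with Expr2 → then | Term.
Term has alternatives sharing prefix 'then else': factor to Term → then else Term1 with Term1 → ε | Factor else.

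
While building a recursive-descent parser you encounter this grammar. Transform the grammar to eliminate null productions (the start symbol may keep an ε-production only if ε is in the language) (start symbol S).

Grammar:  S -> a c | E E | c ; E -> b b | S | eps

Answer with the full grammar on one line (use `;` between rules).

S -> a c | E E | E | c | eps; E -> b b | S

Nullable nonterminals: {E, S}.
ε ∈ L(G) since S is nullable, so keep S → ε.
Expand every rule over subsets of its nullable positions: S → E E gives E E | E.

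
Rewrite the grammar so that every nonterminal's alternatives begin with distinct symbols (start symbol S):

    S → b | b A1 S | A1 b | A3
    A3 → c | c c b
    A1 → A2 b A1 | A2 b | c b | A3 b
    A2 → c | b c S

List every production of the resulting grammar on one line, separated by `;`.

S has alternatives sharing prefix 'b': factor to S → b S' with S' → ε | A1 S.
A3 has alternatives sharing prefix 'c': factor to A3 → c A3' with A3' → ε | c b.
A1 has alternatives sharing prefix 'A2 b': factor to A1 → A2 b A1' with A1' → A1 | ε.

S → A1 b | A3 | b S'; A3 → c A3'; A1 → c b | A3 b | A2 b A1'; A2 → c | b c S; S' → ε | A1 S; A3' → ε | c b; A1' → A1 | ε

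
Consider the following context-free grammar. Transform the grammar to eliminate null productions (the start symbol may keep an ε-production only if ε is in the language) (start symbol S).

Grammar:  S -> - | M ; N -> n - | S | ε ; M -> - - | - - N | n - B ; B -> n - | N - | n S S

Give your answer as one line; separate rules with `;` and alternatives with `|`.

Nullable nonterminals: {N}.
ε ∉ L(G), so no ε-production is kept.
Add the nullable-subset variants: B → N - gives N - | -.

S -> - | M; N -> n - | S; M -> - - | - - N | n - B; B -> n - | N - | - | n S S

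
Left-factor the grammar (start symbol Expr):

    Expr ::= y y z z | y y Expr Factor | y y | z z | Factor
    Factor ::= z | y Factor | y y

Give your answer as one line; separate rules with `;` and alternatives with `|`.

Expr has alternatives sharing prefix 'y y': factor to Expr → y y Expr1 with Expr1 → z z | Expr Factor | ε.
Factor has alternatives sharing prefix 'y': factor to Factor → y Factor1 with Factor1 → Factor | y.

Expr ::= z z | Factor | y y Expr1; Factor ::= z | y Factor1; Expr1 ::= z z | Expr Factor | ε; Factor1 ::= Factor | y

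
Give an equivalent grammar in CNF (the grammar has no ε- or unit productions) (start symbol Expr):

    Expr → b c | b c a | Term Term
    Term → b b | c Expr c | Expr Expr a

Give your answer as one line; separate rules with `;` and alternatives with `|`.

Introduce a nonterminal for each terminal appearing in a rule of length ≥ 2: X1 → b, X2 → c, X3 → a.
Binarize each right-hand side of length ≥ 3 by chaining fresh nonterminals (Y1, Y2, …): affected rules were Expr → X1 X2 X3; Term → X2 Expr X2; Term → Expr Expr X3.

Expr → X1 X2 | X1 Y1 | Term Term; Term → X1 X1 | X2 Y2 | Expr Y3; X1 → b; X2 → c; X3 → a; Y1 → X2 X3; Y2 → Expr X2; Y3 → Expr X3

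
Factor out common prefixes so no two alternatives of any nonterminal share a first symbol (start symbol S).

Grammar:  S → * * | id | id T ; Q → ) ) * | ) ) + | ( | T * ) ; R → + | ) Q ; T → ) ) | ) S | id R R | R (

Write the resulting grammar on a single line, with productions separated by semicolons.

S → * * | id S'; Q → ( | T * ) | ) ) Q'; R → + | ) Q; T → id R R | R ( | ) T'; S' → ε | T; Q' → * | +; T' → ) | S

S has alternatives sharing prefix 'id': factor to S → id S' with S' → ε | T.
Q has alternatives sharing prefix ') )': factor to Q → ) ) Q' with Q' → * | +.
T has alternatives sharing prefix ')': factor to T → ) T' with T' → ) | S.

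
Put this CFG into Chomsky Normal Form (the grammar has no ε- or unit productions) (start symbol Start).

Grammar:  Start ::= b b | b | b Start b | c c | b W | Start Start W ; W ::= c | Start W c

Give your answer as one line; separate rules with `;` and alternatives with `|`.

Introduce a nonterminal for each terminal appearing in a rule of length ≥ 2: X1 → b, X2 → c.
Binarize each right-hand side of length ≥ 3 by chaining fresh nonterminals (Y1, Y2, …): affected rules were Start → X1 Start X1; Start → Start Start W; W → Start W X2.

Start ::= X1 X1 | b | X1 Y1 | X2 X2 | X1 W | Start Y2; W ::= c | Start Y3; X1 ::= b; X2 ::= c; Y1 ::= Start X1; Y2 ::= Start W; Y3 ::= W X2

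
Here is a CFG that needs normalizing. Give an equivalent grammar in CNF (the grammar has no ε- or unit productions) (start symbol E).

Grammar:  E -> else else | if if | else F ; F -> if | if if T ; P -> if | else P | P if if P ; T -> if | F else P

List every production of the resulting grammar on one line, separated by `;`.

E -> X1 X1 | X2 X2 | X1 F; F -> if | X2 Y1; P -> if | X1 P | P Y2; T -> if | F Y4; X1 -> else; X2 -> if; Y1 -> X2 T; Y2 -> X2 Y3; Y3 -> X2 P; Y4 -> X1 P

Introduce a nonterminal for each terminal appearing in a rule of length ≥ 2: X1 → else, X2 → if.
Binarize each right-hand side of length ≥ 3 by chaining fresh nonterminals (Y1, Y2, …): affected rules were F → X2 X2 T; P → P X2 X2 P; T → F X1 P.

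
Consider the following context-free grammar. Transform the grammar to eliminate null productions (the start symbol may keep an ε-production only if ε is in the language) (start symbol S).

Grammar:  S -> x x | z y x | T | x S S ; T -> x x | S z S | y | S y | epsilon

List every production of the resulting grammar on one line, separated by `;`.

S -> x x | z y x | T | x S S | x S | x | epsilon; T -> x x | S z S | S z | z S | z | y | S y

The nullable symbols are {S, T}.
ε ∈ L(G) since S is nullable, so keep S → ε.
Expand every rule over subsets of its nullable positions: S → x S S gives x S S | x S | x. T → S z S gives S z S | S z | z S | z.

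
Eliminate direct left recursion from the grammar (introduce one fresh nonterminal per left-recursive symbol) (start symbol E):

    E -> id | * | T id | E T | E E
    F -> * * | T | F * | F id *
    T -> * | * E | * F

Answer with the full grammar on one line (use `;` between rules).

E -> id E' | * E' | T id E'; F -> * * F' | T F'; T -> * | * E | * F; E' -> T E' | E E' | ε; F' -> * F' | id * F' | ε

Left recursion appears on E, F.
For E: α = {T, E}, β = {id, *, T id}. Rewrite as E → β E' and E' → α E' | ε.
For F: α = {*, id *}, β = {* *, T}. Rewrite as F → β F' and F' → α F' | ε.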